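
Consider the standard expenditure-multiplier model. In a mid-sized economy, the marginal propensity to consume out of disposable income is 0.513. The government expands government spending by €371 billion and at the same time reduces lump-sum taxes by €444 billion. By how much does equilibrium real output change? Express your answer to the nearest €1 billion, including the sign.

+€1,230 billion

Expenditure multiplier = 1/(1 − MPC) = 1/(1 − 0.513) = 1/0.487 ≈ 2.053.
ΔG contributes k·ΔG = (+€371 billion) / 0.487 ≈ +€761.8 billion.
ΔT of −€444 billion changes first-round spending by −c·ΔT = +€227.772 billion, contributing k·(−c·ΔT) = (+€227.772 billion) / 0.487 ≈ +€467.7 billion.
Net ΔY = k(ΔG − c·ΔT) = (+€598.772 billion) / 0.487 ≈ +€1,230 billion.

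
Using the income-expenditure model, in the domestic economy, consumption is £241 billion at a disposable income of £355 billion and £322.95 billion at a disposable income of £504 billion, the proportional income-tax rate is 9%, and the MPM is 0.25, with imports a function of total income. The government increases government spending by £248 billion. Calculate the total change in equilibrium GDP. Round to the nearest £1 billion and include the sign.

+£331 billion

MPC = ΔC/ΔYd = (322.95 − 241)/(504 − 355) = 81.95/149 = 0.55.
Spending multiplier = 1/(1 − c(1−t) + m) = 1/(1 − 0.55×0.91 + 0.25) = 1/0.7495 ≈ 1.334.
ΔY = k × ΔG = (+£248 billion) / 0.7495 ≈ +£331 billion.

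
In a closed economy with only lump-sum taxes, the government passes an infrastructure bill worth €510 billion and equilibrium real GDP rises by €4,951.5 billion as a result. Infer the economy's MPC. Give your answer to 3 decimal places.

Implied spending multiplier k = ΔY/ΔG = 4,951.5/510 ≈ 9.7088.
Since k = 1/(1 − MPC), MPC = 1 − 1/k = 1 − ΔG/ΔY = 1 − 510/4,951.5 ≈ 0.897.

0.897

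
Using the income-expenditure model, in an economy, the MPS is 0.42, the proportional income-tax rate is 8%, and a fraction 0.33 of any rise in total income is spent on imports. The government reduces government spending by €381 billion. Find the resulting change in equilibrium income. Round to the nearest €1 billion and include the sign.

−€478 billion

MPC = 1 − MPS = 1 − 0.42 = 0.58.
Government-spending multiplier = 1/(1 − c(1−t) + m) = 1/(1 − 0.58×0.92 + 0.33) = 1/0.7964 ≈ 1.256.
ΔY = k × ΔG = (−€381 billion) / 0.7964 ≈ −€478 billion.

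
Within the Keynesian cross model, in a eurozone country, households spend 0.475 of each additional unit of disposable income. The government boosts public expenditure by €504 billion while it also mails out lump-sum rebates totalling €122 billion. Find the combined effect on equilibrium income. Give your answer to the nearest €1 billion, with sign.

+€1,070 billion

Expenditure multiplier = 1/(1 − MPC) = 1/(1 − 0.475) = 1/0.525 ≈ 1.905.
ΔG contributes k·ΔG = (+€504 billion) / 0.525 = +€960 billion.
ΔT of −€122 billion changes first-round spending by −c·ΔT = +€57.95 billion, contributing k·(−c·ΔT) = (+€57.95 billion) / 0.525 ≈ +€110.4 billion.
Net ΔY = k(ΔG − c·ΔT) = (+€561.95 billion) / 0.525 ≈ +€1,070 billion.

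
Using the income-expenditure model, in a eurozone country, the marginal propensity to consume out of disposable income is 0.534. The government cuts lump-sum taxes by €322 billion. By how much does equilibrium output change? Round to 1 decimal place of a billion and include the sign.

+€369.0 billion

A lump-sum tax change of −€322 billion shifts disposable income by +€322 billion; first-round consumption changes by −c × ΔT = −0.534 × (−€322 billion) = +€171.948 billion.
Expenditure multiplier = 1/(1 − MPC) = 1/(1 − 0.534) = 1/0.466 ≈ 2.146.
The tax multiplier is −c × k ≈ −1.146, so ΔY = k × (−c·ΔT) = (+€171.948 billion) / 0.466 ≈ +€369 billion.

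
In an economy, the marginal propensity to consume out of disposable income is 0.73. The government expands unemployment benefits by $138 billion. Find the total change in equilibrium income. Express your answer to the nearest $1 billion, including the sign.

+$373 billion

The transfer change shifts disposable income by +$138 billion, so first-round consumption changes by c·ΔTR = 0.73 × (+$138 billion) = +$100.74 billion.
Expenditure multiplier = 1/(1 − MPC) = 1/(1 − 0.73) = 1/0.27 ≈ 3.704.
The transfer multiplier is c × k ≈ 2.704, so ΔY = k × (c·ΔTR) = (+$100.74 billion) / 0.27 ≈ +$373 billion.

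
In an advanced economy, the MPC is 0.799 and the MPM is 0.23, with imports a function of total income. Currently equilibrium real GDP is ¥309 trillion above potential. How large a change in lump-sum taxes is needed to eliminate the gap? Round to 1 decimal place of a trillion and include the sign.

+¥166.7 trillion

Spending multiplier = 1/(1 − c + m) = 1/(1 − 0.799 + 0.23) = 1/0.431 ≈ 2.32.
Tax multiplier = −c·k = −0.799/0.431 ≈ −1.854. Need ΔY = −¥309 trillion, so ΔT = ΔY/(−c·k) = −(−¥309 trillion) × 0.431 / 0.799 ≈ +¥166.7 trillion.
The government should raise lump-sum taxes by ¥166.7 trillion.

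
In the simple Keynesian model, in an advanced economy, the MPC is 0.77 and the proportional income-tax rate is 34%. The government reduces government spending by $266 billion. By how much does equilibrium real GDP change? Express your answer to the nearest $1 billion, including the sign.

−$541 billion

Government-spending multiplier = 1/(1 − c(1−t)) = 1/(1 − 0.77×0.66) = 1/0.4918 ≈ 2.033.
ΔY = k × ΔG = (−$266 billion) / 0.4918 ≈ −$541 billion.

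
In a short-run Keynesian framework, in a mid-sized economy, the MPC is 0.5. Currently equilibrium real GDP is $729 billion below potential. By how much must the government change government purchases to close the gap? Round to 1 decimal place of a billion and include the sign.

Spending multiplier = 1/(1 − MPC) = 1/(1 − 0.5) = 1/0.5 = 2.
Need ΔY = +$729 billion, so ΔG = ΔY/k = (+$729 billion) × 0.5 = +$364.5 billion.
The government should increase government purchases by $364.5 billion.

+$364.5 billion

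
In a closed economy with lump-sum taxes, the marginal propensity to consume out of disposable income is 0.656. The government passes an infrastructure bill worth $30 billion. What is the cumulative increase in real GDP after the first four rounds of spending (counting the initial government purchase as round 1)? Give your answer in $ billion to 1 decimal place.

Round 1 adds ΔG = $30 billion; each later round is MPC = 0.656 times the previous.
After 4 rounds: 30 + 19.68 + 12.91008 + 8.46901248 = ΔG·(1 − c^4)/(1 − c) = 30 × (1 − 0.185189072896)/0.344 ≈ $71.1 billion.

$71.1 billion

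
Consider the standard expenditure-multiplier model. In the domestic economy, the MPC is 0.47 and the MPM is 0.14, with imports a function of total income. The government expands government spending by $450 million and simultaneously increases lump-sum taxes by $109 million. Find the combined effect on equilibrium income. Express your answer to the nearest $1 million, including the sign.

Expenditure multiplier = 1/(1 − c + m) = 1/(1 − 0.47 + 0.14) = 1/0.67 ≈ 1.493.
ΔG contributes k·ΔG = (+$450 million) / 0.67 ≈ +$671.6 million.
ΔT of +$109 million changes first-round spending by −c·ΔT = −$51.23 million, contributing k·(−c·ΔT) = (−$51.23 million) / 0.67 ≈ −$76.5 million.
Net ΔY = k(ΔG − c·ΔT) = (+$398.77 million) / 0.67 ≈ +$595 million.

+$595 million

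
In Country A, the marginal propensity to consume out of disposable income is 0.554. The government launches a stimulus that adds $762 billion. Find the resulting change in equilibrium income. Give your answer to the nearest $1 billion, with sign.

+$1,709 billion

Government-spending multiplier = 1/(1 − MPC) = 1/(1 − 0.554) = 1/0.446 ≈ 2.242.
ΔY = k × ΔG = (+$762 billion) / 0.446 ≈ +$1,709 billion.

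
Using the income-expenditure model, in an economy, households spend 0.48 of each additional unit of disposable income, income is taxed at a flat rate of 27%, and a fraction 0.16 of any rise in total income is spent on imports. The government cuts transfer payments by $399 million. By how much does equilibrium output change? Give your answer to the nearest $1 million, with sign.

−$237 million

The transfer change shifts disposable income by −$399 million, so first-round consumption changes by c·ΔTR = 0.48 × (−$399 million) = −$191.52 million.
Expenditure multiplier = 1/(1 − c(1−t) + m) = 1/(1 − 0.48×0.73 + 0.16) = 1/0.8096 ≈ 1.235.
The transfer multiplier is c × k ≈ 0.593, so ΔY = k × (c·ΔTR) = (−$191.52 million) / 0.8096 ≈ −$237 million.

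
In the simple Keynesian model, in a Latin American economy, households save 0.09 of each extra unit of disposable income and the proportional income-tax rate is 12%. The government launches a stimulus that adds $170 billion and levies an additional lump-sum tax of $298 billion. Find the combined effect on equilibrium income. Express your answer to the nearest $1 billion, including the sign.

MPC = 1 − MPS = 1 − 0.09 = 0.91.
Expenditure multiplier = 1/(1 − c(1−t)) = 1/(1 − 0.91×0.88) = 1/0.1992 ≈ 5.02.
ΔG contributes k·ΔG = (+$170 billion) / 0.1992 ≈ +$853.4 billion.
ΔT of +$298 billion changes first-round spending by −c·ΔT = −$271.18 billion, contributing k·(−c·ΔT) = (−$271.18 billion) / 0.1992 ≈ −$1,361.3 billion.
Net ΔY = k(ΔG − c·ΔT) = (−$101.18 billion) / 0.1992 ≈ −$508 billion.

−$508 billion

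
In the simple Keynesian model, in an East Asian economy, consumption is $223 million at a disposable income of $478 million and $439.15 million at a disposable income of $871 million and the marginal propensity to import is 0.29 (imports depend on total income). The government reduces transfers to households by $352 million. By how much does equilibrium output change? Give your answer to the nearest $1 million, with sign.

MPC = ΔC/ΔYd = (439.15 − 223)/(871 − 478) = 216.15/393 = 0.55.
The transfer change shifts disposable income by −$352 million, so first-round consumption changes by c·ΔTR = 0.55 × (−$352 million) = −$193.6 million.
Expenditure multiplier = 1/(1 − c + m) = 1/(1 − 0.55 + 0.29) = 1/0.74 ≈ 1.351.
The transfer multiplier is c × k ≈ 0.743, so ΔY = k × (c·ΔTR) = (−$193.6 million) / 0.74 ≈ −$262 million.

−$262 million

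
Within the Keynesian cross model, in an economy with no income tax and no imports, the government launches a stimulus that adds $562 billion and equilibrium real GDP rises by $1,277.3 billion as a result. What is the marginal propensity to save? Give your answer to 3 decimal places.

Implied spending multiplier k = ΔY/ΔG = 1,277.3/562 ≈ 2.2728.
Since k = 1/(1 − MPC), MPC = 1 − 1/k = 1 − ΔG/ΔY = 1 − 562/1,277.3 ≈ 0.560.
MPS = 1 − MPC = 0.440.

0.440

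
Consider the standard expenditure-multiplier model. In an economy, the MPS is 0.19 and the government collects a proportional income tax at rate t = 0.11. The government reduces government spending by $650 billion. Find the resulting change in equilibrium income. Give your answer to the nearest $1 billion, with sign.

MPC = 1 − MPS = 1 − 0.19 = 0.81.
Expenditure multiplier = 1/(1 − c(1−t)) = 1/(1 − 0.81×0.89) = 1/0.2791 ≈ 3.583.
ΔY = k × ΔG = (−$650 billion) / 0.2791 ≈ −$2,329 billion.

−$2,329 billion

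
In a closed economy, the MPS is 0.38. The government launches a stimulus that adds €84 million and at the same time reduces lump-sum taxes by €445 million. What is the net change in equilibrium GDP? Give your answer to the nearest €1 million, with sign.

+€947 million

MPC = 1 − MPS = 1 − 0.38 = 0.62.
Expenditure multiplier = 1/(1 − MPC) = 1/(1 − 0.62) = 1/0.38 ≈ 2.632.
ΔG contributes k·ΔG = (+€84 million) / 0.38 ≈ +€221.1 million.
ΔT of −€445 million changes first-round spending by −c·ΔT = +€275.9 million, contributing k·(−c·ΔT) = (+€275.9 million) / 0.38 ≈ +€726.1 million.
Net ΔY = k(ΔG − c·ΔT) = (+€359.9 million) / 0.38 ≈ +€947 million.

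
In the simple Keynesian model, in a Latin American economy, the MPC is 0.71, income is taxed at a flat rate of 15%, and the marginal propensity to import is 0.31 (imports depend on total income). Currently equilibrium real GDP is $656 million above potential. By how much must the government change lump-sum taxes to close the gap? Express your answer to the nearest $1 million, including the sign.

Spending multiplier = 1/(1 − c(1−t) + m) = 1/(1 − 0.71×0.85 + 0.31) = 1/0.7065 ≈ 1.415.
Tax multiplier = −c·k = −0.71/0.7065 ≈ −1.005. Need ΔY = −$656 million, so ΔT = ΔY/(−c·k) = −(−$656 million) × 0.7065 / 0.71 ≈ +$653 million.
The government should raise lump-sum taxes by $653 million.

+$653 million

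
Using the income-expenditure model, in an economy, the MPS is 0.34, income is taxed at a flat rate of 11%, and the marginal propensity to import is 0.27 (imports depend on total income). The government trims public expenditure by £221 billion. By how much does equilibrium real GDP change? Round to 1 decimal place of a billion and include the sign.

−£323.8 billion

MPC = 1 − MPS = 1 − 0.34 = 0.66.
Spending multiplier = 1/(1 − c(1−t) + m) = 1/(1 − 0.66×0.89 + 0.27) = 1/0.6826 ≈ 1.465.
ΔY = k × ΔG = (−£221 billion) / 0.6826 ≈ −£323.8 billion.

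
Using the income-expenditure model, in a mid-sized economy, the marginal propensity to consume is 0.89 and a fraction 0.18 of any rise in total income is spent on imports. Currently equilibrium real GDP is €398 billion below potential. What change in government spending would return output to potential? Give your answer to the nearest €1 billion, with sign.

+€115 billion

Spending multiplier = 1/(1 − c + m) = 1/(1 − 0.89 + 0.18) = 1/0.29 ≈ 3.448.
Need ΔY = +€398 billion, so ΔG = ΔY/k = (+€398 billion) × 0.29 ≈ +€115 billion.
The government should increase government spending by €115 billion.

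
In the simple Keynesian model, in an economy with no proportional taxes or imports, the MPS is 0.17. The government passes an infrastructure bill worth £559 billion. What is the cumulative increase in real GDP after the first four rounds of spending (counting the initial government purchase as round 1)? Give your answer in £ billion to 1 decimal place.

MPC = 1 − MPS = 1 − 0.17 = 0.83.
Round 1 adds ΔG = £559 billion; each later round is MPC = 0.83 times the previous.
After 4 rounds: 559 + 463.97 + 385.0951 + 319.628933 = ΔG·(1 − c^4)/(1 − c) = 559 × (1 − 0.47458321)/0.17 ≈ £1,727.7 billion.

£1,727.7 billion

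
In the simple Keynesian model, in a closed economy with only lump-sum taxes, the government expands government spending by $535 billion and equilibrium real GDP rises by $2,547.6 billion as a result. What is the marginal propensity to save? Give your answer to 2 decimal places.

Implied spending multiplier k = ΔY/ΔG = 2,547.6/535 ≈ 4.7619.
Since k = 1/(1 − MPC), MPC = 1 − 1/k = 1 − ΔG/ΔY = 1 − 535/2,547.6 ≈ 0.79.
MPS = 1 − MPC = 0.21.

0.21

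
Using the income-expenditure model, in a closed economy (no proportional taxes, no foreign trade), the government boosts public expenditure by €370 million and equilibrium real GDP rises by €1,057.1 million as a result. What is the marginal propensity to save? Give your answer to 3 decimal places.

0.350

Implied spending multiplier k = ΔY/ΔG = 1,057.1/370 ≈ 2.857.
Since k = 1/(1 − MPC), MPC = 1 − 1/k = 1 − ΔG/ΔY = 1 − 370/1,057.1 ≈ 0.650.
MPS = 1 − MPC = 0.350.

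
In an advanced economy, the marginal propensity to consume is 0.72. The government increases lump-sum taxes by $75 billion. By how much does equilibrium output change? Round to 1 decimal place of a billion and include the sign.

−$192.9 billion

A lump-sum tax change of +$75 billion shifts disposable income by −$75 billion; first-round consumption changes by −c × ΔT = −0.72 × (+$75 billion) = −$54 billion.
Expenditure multiplier = 1/(1 − MPC) = 1/(1 − 0.72) = 1/0.28 ≈ 3.571.
The tax multiplier is −c × k ≈ −2.571, so ΔY = k × (−c·ΔT) = (−$54 billion) / 0.28 ≈ −$192.9 billion.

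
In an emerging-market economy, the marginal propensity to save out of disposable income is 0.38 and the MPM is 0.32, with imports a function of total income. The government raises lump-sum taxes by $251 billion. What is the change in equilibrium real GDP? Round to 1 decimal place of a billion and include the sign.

MPC = 1 − MPS = 1 − 0.38 = 0.62.
A lump-sum tax change of +$251 billion shifts disposable income by −$251 billion; first-round consumption changes by −c × ΔT = −0.62 × (+$251 billion) = −$155.62 billion.
Expenditure multiplier = 1/(1 − c + m) = 1/(1 − 0.62 + 0.32) = 1/0.7 ≈ 1.429.
The tax multiplier is −c × k ≈ −0.886, so ΔY = k × (−c·ΔT) = (−$155.62 billion) / 0.7 ≈ −$222.3 billion.

−$222.3 billion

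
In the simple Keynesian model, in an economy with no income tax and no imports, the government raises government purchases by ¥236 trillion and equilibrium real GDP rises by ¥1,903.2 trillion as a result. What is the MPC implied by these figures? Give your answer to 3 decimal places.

0.876

Implied spending multiplier k = ΔY/ΔG = 1,903.2/236 ≈ 8.0644.
Since k = 1/(1 − MPC), MPC = 1 − 1/k = 1 − ΔG/ΔY = 1 − 236/1,903.2 ≈ 0.876.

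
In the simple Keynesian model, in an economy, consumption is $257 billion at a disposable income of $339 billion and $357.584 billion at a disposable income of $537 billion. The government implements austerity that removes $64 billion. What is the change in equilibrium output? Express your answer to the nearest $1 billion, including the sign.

MPC = ΔC/ΔYd = (357.584 − 257)/(537 − 339) = 100.584/198 = 0.508.
Government-spending multiplier = 1/(1 − MPC) = 1/(1 − 0.508) = 1/0.492 ≈ 2.033.
ΔY = k × ΔG = (−$64 billion) / 0.492 ≈ −$130 billion.

−$130 billion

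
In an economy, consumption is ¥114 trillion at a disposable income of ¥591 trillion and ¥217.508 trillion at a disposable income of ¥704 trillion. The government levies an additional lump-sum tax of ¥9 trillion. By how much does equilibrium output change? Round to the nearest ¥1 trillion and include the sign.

−¥98 trillion

MPC = ΔC/ΔYd = (217.508 − 114)/(704 − 591) = 103.508/113 = 0.916.
A lump-sum tax change of +¥9 trillion shifts disposable income by −¥9 trillion; first-round consumption changes by −c × ΔT = −0.916 × (+¥9 trillion) = −¥8.244 trillion.
Expenditure multiplier = 1/(1 − MPC) = 1/(1 − 0.916) = 1/0.084 ≈ 11.905.
The tax multiplier is −c × k ≈ −10.905, so ΔY = k × (−c·ΔT) = (−¥8.244 trillion) / 0.084 ≈ −¥98 trillion.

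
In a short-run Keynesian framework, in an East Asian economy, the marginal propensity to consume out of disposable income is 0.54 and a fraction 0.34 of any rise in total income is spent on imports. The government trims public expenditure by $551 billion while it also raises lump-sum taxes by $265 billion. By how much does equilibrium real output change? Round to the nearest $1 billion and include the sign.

Expenditure multiplier = 1/(1 − c + m) = 1/(1 − 0.54 + 0.34) = 1/0.8 = 1.25.
ΔG contributes k·ΔG = (−$551 billion) / 0.8 ≈ −$688.8 billion.
ΔT of +$265 billion changes first-round spending by −c·ΔT = −$143.1 billion, contributing k·(−c·ΔT) = (−$143.1 billion) / 0.8 ≈ −$178.9 billion.
Net ΔY = k(ΔG − c·ΔT) = (−$694.1 billion) / 0.8 ≈ −$868 billion.

−$868 billion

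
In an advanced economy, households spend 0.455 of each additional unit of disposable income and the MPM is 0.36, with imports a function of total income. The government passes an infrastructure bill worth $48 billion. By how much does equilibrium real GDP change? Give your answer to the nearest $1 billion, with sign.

Expenditure multiplier = 1/(1 − c + m) = 1/(1 − 0.455 + 0.36) = 1/0.905 ≈ 1.105.
ΔY = k × ΔG = (+$48 billion) / 0.905 ≈ +$53 billion.

+$53 billion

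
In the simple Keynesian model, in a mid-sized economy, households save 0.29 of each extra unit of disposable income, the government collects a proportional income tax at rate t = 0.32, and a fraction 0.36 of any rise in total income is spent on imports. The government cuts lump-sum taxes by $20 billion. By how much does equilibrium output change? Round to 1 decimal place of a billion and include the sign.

MPC = 1 − MPS = 1 − 0.29 = 0.71.
A lump-sum tax change of −$20 billion shifts disposable income by +$20 billion; first-round consumption changes by −c × ΔT = −0.71 × (−$20 billion) = +$14.2 billion.
Expenditure multiplier = 1/(1 − c(1−t) + m) = 1/(1 − 0.71×0.68 + 0.36) = 1/0.8772 ≈ 1.14.
The tax multiplier is −c × k ≈ −0.809, so ΔY = k × (−c·ΔT) = (+$14.2 billion) / 0.8772 ≈ +$16.2 billion.

+$16.2 billion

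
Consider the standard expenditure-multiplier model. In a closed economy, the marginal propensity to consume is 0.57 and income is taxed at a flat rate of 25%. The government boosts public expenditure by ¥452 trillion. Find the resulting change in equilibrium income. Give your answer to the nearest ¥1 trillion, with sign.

Government-spending multiplier = 1/(1 − c(1−t)) = 1/(1 − 0.57×0.75) = 1/0.5725 ≈ 1.747.
ΔY = k × ΔG = (+¥452 trillion) / 0.5725 ≈ +¥790 trillion.

+¥790 trillion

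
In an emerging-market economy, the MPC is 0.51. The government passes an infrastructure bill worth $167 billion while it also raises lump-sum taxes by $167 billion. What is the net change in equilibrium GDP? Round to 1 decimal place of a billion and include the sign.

Expenditure multiplier = 1/(1 − MPC) = 1/(1 − 0.51) = 1/0.49 ≈ 2.041.
ΔG contributes k·ΔG = (+$167 billion) / 0.49 ≈ +$340.8 billion.
ΔT of +$167 billion changes first-round spending by −c·ΔT = −$85.17 billion, contributing k·(−c·ΔT) = (−$85.17 billion) / 0.49 ≈ −$173.8 billion.
With ΔG = ΔT and no other leakages, the balanced-budget multiplier is 1, so ΔY = ΔG = +$167 billion.

+$167.0 billion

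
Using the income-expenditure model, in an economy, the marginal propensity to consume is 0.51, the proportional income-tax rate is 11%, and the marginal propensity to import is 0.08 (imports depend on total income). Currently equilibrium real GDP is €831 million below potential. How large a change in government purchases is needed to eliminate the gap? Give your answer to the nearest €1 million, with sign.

Spending multiplier = 1/(1 − c(1−t) + m) = 1/(1 − 0.51×0.89 + 0.08) = 1/0.6261 ≈ 1.597.
Need ΔY = +€831 million, so ΔG = ΔY/k = (+€831 million) × 0.6261 ≈ +€520 million.
The government should increase government purchases by €520 million.

+€520 million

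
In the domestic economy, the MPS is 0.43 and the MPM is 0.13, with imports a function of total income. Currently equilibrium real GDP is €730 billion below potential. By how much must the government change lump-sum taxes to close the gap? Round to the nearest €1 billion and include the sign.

MPC = 1 − MPS = 1 − 0.43 = 0.57.
Spending multiplier = 1/(1 − c + m) = 1/(1 − 0.57 + 0.13) = 1/0.56 ≈ 1.786.
Tax multiplier = −c·k = −0.57/0.56 ≈ −1.018. Need ΔY = +€730 billion, so ΔT = ΔY/(−c·k) = −(+€730 billion) × 0.56 / 0.57 ≈ −€717 billion.
The government should cut lump-sum taxes by €717 billion.

−€717 billion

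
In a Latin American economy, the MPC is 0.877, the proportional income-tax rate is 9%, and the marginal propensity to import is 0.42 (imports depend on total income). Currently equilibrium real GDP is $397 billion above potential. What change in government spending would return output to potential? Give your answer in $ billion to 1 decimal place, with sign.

−$246.9 billion

Spending multiplier = 1/(1 − c(1−t) + m) = 1/(1 − 0.877×0.91 + 0.42) = 1/0.62193 ≈ 1.608.
Need ΔY = −$397 billion, so ΔG = ΔY/k = (−$397 billion) × 0.62193 ≈ −$246.9 billion.
The government should cut government spending by $246.9 billion.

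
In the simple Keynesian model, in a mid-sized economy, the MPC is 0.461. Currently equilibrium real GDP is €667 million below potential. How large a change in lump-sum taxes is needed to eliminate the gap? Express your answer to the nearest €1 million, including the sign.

−€780 million

Spending multiplier = 1/(1 − MPC) = 1/(1 − 0.461) = 1/0.539 ≈ 1.855.
Tax multiplier = −c·k = −0.461/0.539 ≈ −0.855. Need ΔY = +€667 million, so ΔT = ΔY/(−c·k) = −(+€667 million) × 0.539 / 0.461 ≈ −€780 million.
The government should cut lump-sum taxes by €780 million.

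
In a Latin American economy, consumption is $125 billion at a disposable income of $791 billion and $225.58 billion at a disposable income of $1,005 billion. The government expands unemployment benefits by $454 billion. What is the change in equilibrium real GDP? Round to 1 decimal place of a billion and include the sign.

+$402.6 billion

MPC = ΔC/ΔYd = (225.58 − 125)/(1,005 − 791) = 100.58/214 = 0.47.
The transfer change shifts disposable income by +$454 billion, so first-round consumption changes by c·ΔTR = 0.47 × (+$454 billion) = +$213.38 billion.
Expenditure multiplier = 1/(1 − MPC) = 1/(1 − 0.47) = 1/0.53 ≈ 1.887.
The transfer multiplier is c × k ≈ 0.887, so ΔY = k × (c·ΔTR) = (+$213.38 billion) / 0.53 ≈ +$402.6 billion.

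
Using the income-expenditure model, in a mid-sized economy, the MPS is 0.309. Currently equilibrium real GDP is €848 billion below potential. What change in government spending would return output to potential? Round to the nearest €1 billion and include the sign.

MPC = 1 − MPS = 1 − 0.309 = 0.691.
Spending multiplier = 1/(1 − MPC) = 1/(1 − 0.691) = 1/0.309 ≈ 3.236.
Need ΔY = +€848 billion, so ΔG = ΔY/k = (+€848 billion) × 0.309 ≈ +€262 billion.
The government should increase government spending by €262 billion.

+€262 billion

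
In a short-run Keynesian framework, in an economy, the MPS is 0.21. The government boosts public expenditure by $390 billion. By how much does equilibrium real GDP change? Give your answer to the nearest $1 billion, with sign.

+$1,857 billion

MPC = 1 − MPS = 1 − 0.21 = 0.79.
Expenditure multiplier = 1/(1 − MPC) = 1/(1 − 0.79) = 1/0.21 ≈ 4.762.
ΔY = k × ΔG = (+$390 billion) / 0.21 ≈ +$1,857 billion.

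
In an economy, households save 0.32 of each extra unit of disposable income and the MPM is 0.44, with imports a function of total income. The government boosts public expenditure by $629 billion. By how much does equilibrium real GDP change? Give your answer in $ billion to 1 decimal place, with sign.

MPC = 1 − MPS = 1 − 0.32 = 0.68.
Expenditure multiplier = 1/(1 − c + m) = 1/(1 − 0.68 + 0.44) = 1/0.76 ≈ 1.316.
ΔY = k × ΔG = (+$629 billion) / 0.76 ≈ +$827.6 billion.

+$827.6 billion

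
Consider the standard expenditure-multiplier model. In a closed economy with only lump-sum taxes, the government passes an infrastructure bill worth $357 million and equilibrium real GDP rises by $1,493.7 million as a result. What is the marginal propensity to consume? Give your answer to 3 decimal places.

Implied spending multiplier k = ΔY/ΔG = 1,493.7/357 ≈ 4.184.
Since k = 1/(1 − MPC), MPC = 1 − 1/k = 1 − ΔG/ΔY = 1 − 357/1,493.7 ≈ 0.761.

0.761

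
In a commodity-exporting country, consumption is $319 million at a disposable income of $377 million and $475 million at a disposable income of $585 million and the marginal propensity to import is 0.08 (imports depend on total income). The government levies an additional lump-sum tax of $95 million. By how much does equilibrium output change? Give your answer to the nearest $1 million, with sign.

MPC = ΔC/ΔYd = (475 − 319)/(585 − 377) = 156/208 = 0.75.
A lump-sum tax change of +$95 million shifts disposable income by −$95 million; first-round consumption changes by −c × ΔT = −0.75 × (+$95 million) = −$71.25 million.
Expenditure multiplier = 1/(1 − c + m) = 1/(1 − 0.75 + 0.08) = 1/0.33 ≈ 3.03.
The tax multiplier is −c × k ≈ −2.273, so ΔY = k × (−c·ΔT) = (−$71.25 million) / 0.33 ≈ −$216 million.

−$216 million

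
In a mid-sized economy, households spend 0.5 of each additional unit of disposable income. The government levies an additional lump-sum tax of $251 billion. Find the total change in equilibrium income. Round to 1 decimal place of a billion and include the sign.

−$251.0 billion

A lump-sum tax change of +$251 billion shifts disposable income by −$251 billion; first-round consumption changes by −c × ΔT = −0.5 × (+$251 billion) = −$125.5 billion.
Expenditure multiplier = 1/(1 − MPC) = 1/(1 − 0.5) = 1/0.5 = 2.
The tax multiplier is −c × k = −1, so ΔY = k × (−c·ΔT) = (−$125.5 billion) / 0.5 = −$251 billion.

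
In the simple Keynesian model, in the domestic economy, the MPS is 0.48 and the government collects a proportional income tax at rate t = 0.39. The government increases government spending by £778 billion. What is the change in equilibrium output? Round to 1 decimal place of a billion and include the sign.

+£1,139.4 billion

MPC = 1 − MPS = 1 − 0.48 = 0.52.
Expenditure multiplier = 1/(1 − c(1−t)) = 1/(1 − 0.52×0.61) = 1/0.6828 ≈ 1.465.
ΔY = k × ΔG = (+£778 billion) / 0.6828 ≈ +£1,139.4 billion.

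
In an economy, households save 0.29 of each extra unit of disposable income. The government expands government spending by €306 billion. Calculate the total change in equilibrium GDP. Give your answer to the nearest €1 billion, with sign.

MPC = 1 − MPS = 1 − 0.29 = 0.71.
Government-spending multiplier = 1/(1 − MPC) = 1/(1 − 0.71) = 1/0.29 ≈ 3.448.
ΔY = k × ΔG = (+€306 billion) / 0.29 ≈ +€1,055 billion.

+€1,055 billion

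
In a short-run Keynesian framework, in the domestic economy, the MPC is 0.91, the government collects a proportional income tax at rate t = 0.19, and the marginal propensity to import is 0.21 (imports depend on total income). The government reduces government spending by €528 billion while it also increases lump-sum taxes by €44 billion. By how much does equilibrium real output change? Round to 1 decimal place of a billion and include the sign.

Expenditure multiplier = 1/(1 − c(1−t) + m) = 1/(1 − 0.91×0.81 + 0.21) = 1/0.4729 ≈ 2.115.
ΔG contributes k·ΔG = (−€528 billion) / 0.4729 ≈ −€1,116.5 billion.
ΔT of +€44 billion changes first-round spending by −c·ΔT = −€40.04 billion, contributing k·(−c·ΔT) = (−€40.04 billion) / 0.4729 ≈ −€84.7 billion.
Net ΔY = k(ΔG − c·ΔT) = (−€568.04 billion) / 0.4729 ≈ −€1,201.2 billion.

−€1,201.2 billion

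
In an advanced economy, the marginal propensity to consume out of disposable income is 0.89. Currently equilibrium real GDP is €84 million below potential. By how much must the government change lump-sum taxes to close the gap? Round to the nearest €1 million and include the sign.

Spending multiplier = 1/(1 − MPC) = 1/(1 − 0.89) = 1/0.11 ≈ 9.091.
Tax multiplier = −c·k = −0.89/0.11 ≈ −8.091. Need ΔY = +€84 million, so ΔT = ΔY/(−c·k) = −(+€84 million) × 0.11 / 0.89 ≈ −€10 million.
The government should cut lump-sum taxes by €10 million.

−€10 million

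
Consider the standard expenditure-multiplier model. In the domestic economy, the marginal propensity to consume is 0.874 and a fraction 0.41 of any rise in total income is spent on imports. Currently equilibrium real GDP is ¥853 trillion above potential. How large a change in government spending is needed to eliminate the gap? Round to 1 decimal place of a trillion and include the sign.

Spending multiplier = 1/(1 − c + m) = 1/(1 − 0.874 + 0.41) = 1/0.536 ≈ 1.866.
Need ΔY = −¥853 trillion, so ΔG = ΔY/k = (−¥853 trillion) × 0.536 ≈ −¥457.2 trillion.
The government should cut government spending by ¥457.2 trillion.

−¥457.2 trillion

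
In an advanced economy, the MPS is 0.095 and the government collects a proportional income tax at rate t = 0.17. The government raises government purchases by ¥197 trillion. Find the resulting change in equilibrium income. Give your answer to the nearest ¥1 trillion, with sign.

MPC = 1 − MPS = 1 − 0.095 = 0.905.
Spending multiplier = 1/(1 − c(1−t)) = 1/(1 − 0.905×0.83) = 1/0.24885 ≈ 4.018.
ΔY = k × ΔG = (+¥197 trillion) / 0.24885 ≈ +¥792 trillion.

+¥792 trillion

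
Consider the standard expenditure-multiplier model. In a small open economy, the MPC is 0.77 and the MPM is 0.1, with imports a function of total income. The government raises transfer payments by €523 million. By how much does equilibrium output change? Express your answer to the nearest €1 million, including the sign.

+€1,220 million

The transfer change shifts disposable income by +€523 million, so first-round consumption changes by c·ΔTR = 0.77 × (+€523 million) = +€402.71 million.
Expenditure multiplier = 1/(1 − c + m) = 1/(1 − 0.77 + 0.1) = 1/0.33 ≈ 3.03.
The transfer multiplier is c × k ≈ 2.333, so ΔY = k × (c·ΔTR) = (+€402.71 million) / 0.33 ≈ +€1,220 million.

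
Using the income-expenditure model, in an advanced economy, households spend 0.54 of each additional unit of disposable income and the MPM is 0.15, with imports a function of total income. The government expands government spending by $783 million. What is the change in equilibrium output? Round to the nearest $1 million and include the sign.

+$1,284 million

Government-spending multiplier = 1/(1 − c + m) = 1/(1 − 0.54 + 0.15) = 1/0.61 ≈ 1.639.
ΔY = k × ΔG = (+$783 million) / 0.61 ≈ +$1,284 million.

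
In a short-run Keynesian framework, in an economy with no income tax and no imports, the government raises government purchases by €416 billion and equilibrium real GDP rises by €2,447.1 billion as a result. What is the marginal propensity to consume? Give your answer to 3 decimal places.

Implied spending multiplier k = ΔY/ΔG = 2,447.1/416 ≈ 5.8825.
Since k = 1/(1 − MPC), MPC = 1 − 1/k = 1 − ΔG/ΔY = 1 − 416/2,447.1 ≈ 0.830.

0.830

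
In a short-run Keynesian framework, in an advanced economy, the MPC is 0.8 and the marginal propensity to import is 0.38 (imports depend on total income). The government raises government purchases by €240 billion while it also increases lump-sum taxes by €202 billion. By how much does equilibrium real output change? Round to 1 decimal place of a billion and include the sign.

Expenditure multiplier = 1/(1 − c + m) = 1/(1 − 0.8 + 0.38) = 1/0.58 ≈ 1.724.
ΔG contributes k·ΔG = (+€240 billion) / 0.58 ≈ +€413.8 billion.
ΔT of +€202 billion changes first-round spending by −c·ΔT = −€161.6 billion, contributing k·(−c·ΔT) = (−€161.6 billion) / 0.58 ≈ −€278.6 billion.
Net ΔY = k(ΔG − c·ΔT) = (+€78.4 billion) / 0.58 ≈ +€135.2 billion.

+€135.2 billion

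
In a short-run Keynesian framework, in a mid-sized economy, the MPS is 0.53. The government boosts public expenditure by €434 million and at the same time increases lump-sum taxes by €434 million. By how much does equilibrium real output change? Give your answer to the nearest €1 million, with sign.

+€434 million

MPC = 1 − MPS = 1 − 0.53 = 0.47.
Expenditure multiplier = 1/(1 − MPC) = 1/(1 − 0.47) = 1/0.53 ≈ 1.887.
ΔG contributes k·ΔG = (+€434 million) / 0.53 ≈ +€818.9 million.
ΔT of +€434 million changes first-round spending by −c·ΔT = −€203.98 million, contributing k·(−c·ΔT) = (−€203.98 million) / 0.53 ≈ −€384.9 million.
With ΔG = ΔT and no other leakages, the balanced-budget multiplier is 1, so ΔY = ΔG = +€434 million.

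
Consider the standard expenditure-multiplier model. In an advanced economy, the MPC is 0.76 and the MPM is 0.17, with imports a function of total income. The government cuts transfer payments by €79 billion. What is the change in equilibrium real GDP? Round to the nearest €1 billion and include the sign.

The transfer change shifts disposable income by −€79 billion, so first-round consumption changes by c·ΔTR = 0.76 × (−€79 billion) = −€60.04 billion.
Expenditure multiplier = 1/(1 − c + m) = 1/(1 − 0.76 + 0.17) = 1/0.41 ≈ 2.439.
The transfer multiplier is c × k ≈ 1.854, so ΔY = k × (c·ΔTR) = (−€60.04 billion) / 0.41 ≈ −€146 billion.

−€146 billion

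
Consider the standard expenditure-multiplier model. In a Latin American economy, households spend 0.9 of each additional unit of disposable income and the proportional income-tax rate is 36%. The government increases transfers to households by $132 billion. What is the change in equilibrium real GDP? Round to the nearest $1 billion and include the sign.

The transfer change shifts disposable income by +$132 billion, so first-round consumption changes by c·ΔTR = 0.9 × (+$132 billion) = +$118.8 billion.
Expenditure multiplier = 1/(1 − c(1−t)) = 1/(1 − 0.9×0.64) = 1/0.424 ≈ 2.358.
The transfer multiplier is c × k ≈ 2.123, so ΔY = k × (c·ΔTR) = (+$118.8 billion) / 0.424 ≈ +$280 billion.

+$280 billion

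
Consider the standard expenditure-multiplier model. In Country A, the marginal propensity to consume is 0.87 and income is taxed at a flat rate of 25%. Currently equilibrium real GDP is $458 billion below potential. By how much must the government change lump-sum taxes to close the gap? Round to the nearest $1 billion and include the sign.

Spending multiplier = 1/(1 − c(1−t)) = 1/(1 − 0.87×0.75) = 1/0.3475 ≈ 2.878.
Tax multiplier = −c·k = −0.87/0.3475 ≈ −2.504. Need ΔY = +$458 billion, so ΔT = ΔY/(−c·k) = −(+$458 billion) × 0.3475 / 0.87 ≈ −$183 billion.
The government should cut lump-sum taxes by $183 billion.

−$183 billion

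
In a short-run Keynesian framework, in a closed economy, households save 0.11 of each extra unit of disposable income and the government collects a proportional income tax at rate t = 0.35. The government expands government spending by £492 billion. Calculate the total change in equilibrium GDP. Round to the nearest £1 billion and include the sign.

MPC = 1 − MPS = 1 − 0.11 = 0.89.
Spending multiplier = 1/(1 − c(1−t)) = 1/(1 − 0.89×0.65) = 1/0.4215 ≈ 2.372.
ΔY = k × ΔG = (+£492 billion) / 0.4215 ≈ +£1,167 billion.

+£1,167 billion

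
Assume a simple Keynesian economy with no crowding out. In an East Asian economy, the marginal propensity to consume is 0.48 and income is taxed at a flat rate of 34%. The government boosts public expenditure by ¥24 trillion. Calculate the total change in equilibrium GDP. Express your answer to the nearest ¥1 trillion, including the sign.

+¥35 trillion

Expenditure multiplier = 1/(1 − c(1−t)) = 1/(1 − 0.48×0.66) = 1/0.6832 ≈ 1.464.
ΔY = k × ΔG = (+¥24 trillion) / 0.6832 ≈ +¥35 trillion.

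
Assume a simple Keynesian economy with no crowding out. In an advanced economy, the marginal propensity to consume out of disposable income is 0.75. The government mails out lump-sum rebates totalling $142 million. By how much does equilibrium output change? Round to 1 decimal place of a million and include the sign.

A lump-sum tax change of −$142 million shifts disposable income by +$142 million; first-round consumption changes by −c × ΔT = −0.75 × (−$142 million) = +$106.5 million.
Expenditure multiplier = 1/(1 − MPC) = 1/(1 − 0.75) = 1/0.25 = 4.
The tax multiplier is −c × k = −3, so ΔY = k × (−c·ΔT) = (+$106.5 million) / 0.25 = +$426 million.

+$426.0 million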